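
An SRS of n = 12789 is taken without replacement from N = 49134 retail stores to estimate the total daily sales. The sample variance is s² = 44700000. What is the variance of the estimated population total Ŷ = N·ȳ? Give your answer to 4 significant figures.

6.242 × 10^12

Var(Ŷ) = N²·Var(ȳ) = N²·(1 − n/N)·s²/n.
f = 12789/49134 = 0.26028819; Var(ȳ) = 0.73971181·44700000/12789 = 2585.4342.
Var(Ŷ) = 49134² · 2585.4342 = 6.2416259 × 10^12.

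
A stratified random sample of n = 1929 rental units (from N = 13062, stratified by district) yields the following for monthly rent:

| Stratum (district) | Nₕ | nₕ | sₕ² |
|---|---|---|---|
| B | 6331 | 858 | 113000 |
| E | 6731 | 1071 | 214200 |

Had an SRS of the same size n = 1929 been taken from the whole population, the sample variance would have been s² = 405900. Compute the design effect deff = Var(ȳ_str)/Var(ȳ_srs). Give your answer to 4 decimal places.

0.3981

Var(ȳ_str) = Σ Wₕ²(1−fₕ)sₕ²/nₕ with Wₕ = Nₕ/13062:
  B: (6331/13062)²·(1−858/6331)·113000/858 = 26.74666
  E: (6731/13062)²·(1−1071/6731)·214200/1071 = 44.65876
  → Var(ȳ_str) = 71.40542.
Var(ȳ_srs) = (1 − 1929/13062)·405900/1929 = 179.34503.
deff = 71.40542 / 179.34503 = 0.3981.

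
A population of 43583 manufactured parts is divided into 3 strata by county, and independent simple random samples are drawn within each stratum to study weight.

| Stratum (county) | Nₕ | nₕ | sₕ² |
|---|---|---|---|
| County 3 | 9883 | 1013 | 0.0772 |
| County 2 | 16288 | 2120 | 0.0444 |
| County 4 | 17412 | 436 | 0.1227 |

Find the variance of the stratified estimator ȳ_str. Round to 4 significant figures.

4.985 × 10^-5

Var(ȳ_str) = Σₕ Wₕ²(1 − fₕ)sₕ²/nₕ with Wₕ = Nₕ/N, N = 43583.
County 3: Wₕ = 0.22676273; term = 0.22676273²·(1 − 0.10249924)·0.0772/1013 = 3.5171106 × 10^-6.
County 2: Wₕ = 0.37372370; term = 0.37372370²·(1 − 0.13015717)·0.0444/2120 = 2.5444222 × 10^-6.
County 4: Wₕ = 0.39951357; term = 0.39951357²·(1 − 0.02504020)·0.1227/436 = 4.3793319 × 10^-5.
Sum = 4.9854852 × 10^-5.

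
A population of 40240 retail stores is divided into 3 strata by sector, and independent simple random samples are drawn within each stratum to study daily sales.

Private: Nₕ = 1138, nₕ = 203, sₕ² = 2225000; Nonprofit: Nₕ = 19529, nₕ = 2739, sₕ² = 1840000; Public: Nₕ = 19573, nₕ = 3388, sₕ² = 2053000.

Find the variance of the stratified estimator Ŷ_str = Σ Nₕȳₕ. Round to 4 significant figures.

Var(Ŷ_str) = Σₕ Nₕ²(1 − fₕ)sₕ²/nₕ.
Private: 1138²·(1 − 203/1138)·2225000/203 = 1.1662398 × 10^10.
Nonprofit: 19529²·(1 − 2739/19529)·1840000/2739 = 2.2027058 × 10^11.
Public: 19573²·(1 − 3388/19573)·2053000/3388 = 1.9196217 × 10^11.
Sum = 4.2389515 × 10^11.

4.239 × 10^11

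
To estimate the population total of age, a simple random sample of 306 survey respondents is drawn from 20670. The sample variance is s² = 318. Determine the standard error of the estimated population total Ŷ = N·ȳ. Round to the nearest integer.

20915

Var(Ŷ) = N²·Var(ȳ) = N²·(1 − n/N)·s²/n.
f = 306/20670 = 0.01480406; Var(ȳ) = 0.98519594·318/306 = 1.0238311.
Var(Ŷ) = 20670² · 1.0238311 = 4.3743071 × 10^8.
SE(Ŷ) = √(4.3743071 × 10^8) = 20915.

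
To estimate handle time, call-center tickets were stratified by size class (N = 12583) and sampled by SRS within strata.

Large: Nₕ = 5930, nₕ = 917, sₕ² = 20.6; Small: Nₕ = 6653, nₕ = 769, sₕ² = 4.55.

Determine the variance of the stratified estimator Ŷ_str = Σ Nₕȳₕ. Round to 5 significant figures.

899430

Var(Ŷ_str) = Σₕ Nₕ²(1 − fₕ)sₕ²/nₕ.
Large: 5930²·(1 − 917/5930)·20.6/917 = 667805.95.
Small: 6653²·(1 − 769/6653)·4.55/769 = 231619.57.
Sum = 899425.52.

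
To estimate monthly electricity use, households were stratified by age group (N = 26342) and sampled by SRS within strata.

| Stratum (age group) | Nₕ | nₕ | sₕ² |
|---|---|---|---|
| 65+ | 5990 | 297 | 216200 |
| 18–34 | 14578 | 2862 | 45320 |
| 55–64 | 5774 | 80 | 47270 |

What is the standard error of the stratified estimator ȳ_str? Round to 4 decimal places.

Var(ȳ_str) = Σₕ Wₕ²(1 − fₕ)sₕ²/nₕ with Wₕ = Nₕ/N, N = 26342.
65+: Wₕ = 0.22739352; term = 0.22739352²·(1 − 0.04958264)·216200/297 = 35.774186.
18–34: Wₕ = 0.55341280; term = 0.55341280²·(1 − 0.19632323)·45320/2862 = 3.8976253.
55–64: Wₕ = 0.21919368; term = 0.21919368²·(1 − 0.01385521)·47270/80 = 27.995767.
Sum = 67.667578.
SE = √(67.667578) = 8.2260.

8.2260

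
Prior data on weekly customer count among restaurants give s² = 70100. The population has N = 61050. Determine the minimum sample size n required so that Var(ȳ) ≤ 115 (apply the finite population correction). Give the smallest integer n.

Without fpc, n₀ = s²/D = 70100/115 = 609.5652.
With fpc, (1 − n/N)·s²/n ≤ D requires n ≥ n₀/(1 + n₀/N) = 609.5652/(1 + 609.5652/61050) = 603.5391.
Rounding up, n = 604.

604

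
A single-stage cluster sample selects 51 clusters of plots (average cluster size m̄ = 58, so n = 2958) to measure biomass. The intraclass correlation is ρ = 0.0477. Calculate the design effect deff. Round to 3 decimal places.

deff = 1 + (58 − 1)·0.0477 = 1 + 2.7189 = 3.7189.

3.719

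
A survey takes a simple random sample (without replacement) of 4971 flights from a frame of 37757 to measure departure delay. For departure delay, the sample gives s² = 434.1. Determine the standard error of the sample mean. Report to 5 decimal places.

0.27537

Under SRS without replacement, Var(ȳ) = (1 − f)·s²/n with f = n/N = 4971/37757 = 0.13165771.
Var(ȳ) = (1 − 0.13165771)·434.1/4971 = 0.86834229·0.087326494 = 0.075829288.
SE(ȳ) = √(0.075829288) = 0.27537.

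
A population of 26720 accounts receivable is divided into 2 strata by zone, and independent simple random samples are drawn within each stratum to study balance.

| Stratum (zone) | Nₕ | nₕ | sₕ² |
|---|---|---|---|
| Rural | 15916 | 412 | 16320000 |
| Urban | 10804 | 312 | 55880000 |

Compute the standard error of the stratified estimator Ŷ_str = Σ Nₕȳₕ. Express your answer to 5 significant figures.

5.4842 × 10^6

Var(Ŷ_str) = Σₕ Nₕ²(1 − fₕ)sₕ²/nₕ.
Rural: 15916²·(1 − 412/15916)·16320000/412 = 9.7746368 × 10^12.
Urban: 10804²·(1 − 312/10804)·55880000/312 = 2.0302273 × 10^13.
Sum = 3.007691 × 10^13.
SE = √(3.007691 × 10^13) = 5.4842 × 10^6.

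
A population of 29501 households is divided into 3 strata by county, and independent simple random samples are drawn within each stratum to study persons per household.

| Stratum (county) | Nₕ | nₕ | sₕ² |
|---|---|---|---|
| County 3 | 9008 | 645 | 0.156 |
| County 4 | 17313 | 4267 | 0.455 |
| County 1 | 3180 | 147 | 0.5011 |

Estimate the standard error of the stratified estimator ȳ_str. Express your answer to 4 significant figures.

0.009294

Var(ȳ_str) = Σₕ Wₕ²(1 − fₕ)sₕ²/nₕ with Wₕ = Nₕ/N, N = 29501.
County 3: Wₕ = 0.30534558; term = 0.30534558²·(1 − 0.07160302)·0.156/645 = 2.093543 × 10^-5.
County 4: Wₕ = 0.58686146; term = 0.58686146²·(1 − 0.24646220)·0.455/4267 = 2.7673557 × 10^-5.
County 1: Wₕ = 0.10779296; term = 0.10779296²·(1 − 0.04622642)·0.5011/147 = 3.7777492 × 10^-5.
Sum = 8.6386479 × 10^-5.
SE = √(8.6386479 × 10^-5) = 0.009294.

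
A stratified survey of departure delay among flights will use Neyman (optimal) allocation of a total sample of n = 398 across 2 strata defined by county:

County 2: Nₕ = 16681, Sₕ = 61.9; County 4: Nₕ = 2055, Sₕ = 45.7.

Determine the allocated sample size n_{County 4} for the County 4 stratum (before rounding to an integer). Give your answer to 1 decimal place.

33.2

Neyman allocation: nₕ = n·NₕSₕ / Σⱼ NⱼSⱼ.
Σ NⱼSⱼ = 16681·61.9 + 2055·45.7 = 1.1264674 × 10^6.
n_{County 4} = 398·2055·45.7 / (1.1264674 × 10^6) = 33.2.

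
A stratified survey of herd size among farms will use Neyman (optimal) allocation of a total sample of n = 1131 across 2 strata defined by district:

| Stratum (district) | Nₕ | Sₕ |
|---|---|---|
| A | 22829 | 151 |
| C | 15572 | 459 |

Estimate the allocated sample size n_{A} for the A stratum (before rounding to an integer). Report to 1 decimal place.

368.0

Neyman allocation: nₕ = n·NₕSₕ / Σⱼ NⱼSⱼ.
Σ NⱼSⱼ = 22829·151 + 15572·459 = 1.0594727 × 10^7.
n_{A} = 1131·22829·151 / (1.0594727 × 10^7) = 368.0.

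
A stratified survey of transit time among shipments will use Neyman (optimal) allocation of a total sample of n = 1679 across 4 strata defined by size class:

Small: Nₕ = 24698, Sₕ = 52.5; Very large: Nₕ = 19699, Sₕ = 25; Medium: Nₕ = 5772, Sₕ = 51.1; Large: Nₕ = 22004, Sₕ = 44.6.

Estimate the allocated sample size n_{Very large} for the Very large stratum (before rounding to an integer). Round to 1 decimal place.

269.7

Neyman allocation: nₕ = n·NₕSₕ / Σⱼ NⱼSⱼ.
Σ NⱼSⱼ = 24698·52.5 + 19699·25 + 5772·51.1 + 22004·44.6 = 3.0654476 × 10^6.
n_{Very large} = 1679·19699·25 / (3.0654476 × 10^6) = 269.7.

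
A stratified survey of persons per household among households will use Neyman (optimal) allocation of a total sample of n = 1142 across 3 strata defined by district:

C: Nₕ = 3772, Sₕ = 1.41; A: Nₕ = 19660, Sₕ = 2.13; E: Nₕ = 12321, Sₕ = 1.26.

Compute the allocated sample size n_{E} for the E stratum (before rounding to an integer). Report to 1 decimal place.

Neyman allocation: nₕ = n·NₕSₕ / Σⱼ NⱼSⱼ.
Σ NⱼSⱼ = 3772·1.41 + 19660·2.13 + 12321·1.26 = 62718.78.
n_{E} = 1142·12321·1.26 / 62718.78 = 282.7.

282.7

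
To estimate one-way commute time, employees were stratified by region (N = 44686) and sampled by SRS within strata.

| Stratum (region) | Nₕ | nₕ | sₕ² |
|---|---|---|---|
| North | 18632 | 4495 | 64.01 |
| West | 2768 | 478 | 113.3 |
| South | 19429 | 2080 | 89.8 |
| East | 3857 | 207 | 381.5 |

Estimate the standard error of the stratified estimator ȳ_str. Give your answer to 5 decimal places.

Var(ȳ_str) = Σₕ Wₕ²(1 − fₕ)sₕ²/nₕ with Wₕ = Nₕ/N, N = 44686.
North: Wₕ = 0.41695386; term = 0.41695386²·(1 − 0.24125161)·64.01/4495 = 0.0018784165.
West: Wₕ = 0.06194334; term = 0.06194334²·(1 − 0.17268786)·113.3/478 = 7.524205 × 10^-4.
South: Wₕ = 0.43478942; term = 0.43478942²·(1 − 0.10705646)·89.8/2080 = 0.0072877746.
East: Wₕ = 0.08631339; term = 0.08631339²·(1 − 0.05366865)·381.5/207 = 0.012993428.
Sum = 0.02291204.
SE = √(0.02291204) = 0.15137.

0.15137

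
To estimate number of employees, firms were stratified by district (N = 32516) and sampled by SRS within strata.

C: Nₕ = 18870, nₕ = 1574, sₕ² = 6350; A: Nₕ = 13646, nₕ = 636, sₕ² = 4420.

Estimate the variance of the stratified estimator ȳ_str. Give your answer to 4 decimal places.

Var(ȳ_str) = Σₕ Wₕ²(1 − fₕ)sₕ²/nₕ with Wₕ = Nₕ/N, N = 32516.
C: Wₕ = 0.58032968; term = 0.58032968²·(1 − 0.08341282)·6350/1574 = 1.2453526.
A: Wₕ = 0.41967032; term = 0.41967032²·(1 − 0.04660706)·4420/636 = 1.1669536.
Sum = 2.4123062.

2.4123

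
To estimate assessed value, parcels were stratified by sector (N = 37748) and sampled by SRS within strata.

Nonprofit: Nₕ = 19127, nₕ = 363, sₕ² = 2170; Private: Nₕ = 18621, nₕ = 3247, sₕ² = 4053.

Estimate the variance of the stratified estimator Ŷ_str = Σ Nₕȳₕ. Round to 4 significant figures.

2.503 × 10^9

Var(Ŷ_str) = Σₕ Nₕ²(1 − fₕ)sₕ²/nₕ.
Nonprofit: 19127²·(1 − 363/19127)·2170/363 = 2.1454845 × 10^9.
Private: 18621²·(1 − 3247/18621)·4053/3247 = 3.5734211 × 10^8.
Sum = 2.5028266 × 10^9.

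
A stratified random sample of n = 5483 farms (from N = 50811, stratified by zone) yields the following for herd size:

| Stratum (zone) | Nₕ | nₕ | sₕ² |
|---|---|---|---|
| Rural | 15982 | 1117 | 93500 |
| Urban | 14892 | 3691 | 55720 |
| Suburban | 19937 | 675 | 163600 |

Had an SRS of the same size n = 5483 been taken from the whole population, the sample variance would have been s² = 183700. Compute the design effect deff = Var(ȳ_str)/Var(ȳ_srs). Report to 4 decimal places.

1.4966

Var(ȳ_str) = Σ Wₕ²(1−fₕ)sₕ²/nₕ with Wₕ = Nₕ/50811:
  Rural: (15982/50811)²·(1−1117/15982)·93500/1117 = 7.7026292
  Urban: (14892/50811)²·(1−3691/14892)·55720/3691 = 0.97535205
  Suburban: (19937/50811)²·(1−675/19937)·163600/675 = 36.051657
  → Var(ȳ_str) = 44.729638.
Var(ȳ_srs) = (1 − 5483/50811)·183700/5483 = 29.888198.
deff = 44.729638 / 29.888198 = 1.4966.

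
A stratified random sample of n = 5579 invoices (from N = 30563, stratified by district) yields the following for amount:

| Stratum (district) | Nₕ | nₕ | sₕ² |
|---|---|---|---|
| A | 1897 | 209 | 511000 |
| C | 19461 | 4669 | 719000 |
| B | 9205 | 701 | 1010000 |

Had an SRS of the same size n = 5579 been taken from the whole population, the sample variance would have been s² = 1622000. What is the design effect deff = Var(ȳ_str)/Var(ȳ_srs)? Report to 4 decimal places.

0.7430

Var(ȳ_str) = Σ Wₕ²(1−fₕ)sₕ²/nₕ with Wₕ = Nₕ/30563:
  A: (1897/30563)²·(1−209/1897)·511000/209 = 8.381513
  C: (19461/30563)²·(1−4669/19461)·719000/4669 = 47.457527
  B: (9205/30563)²·(1−701/9205)·1010000/701 = 120.74202
  → Var(ȳ_str) = 176.58106.
Var(ȳ_srs) = (1 − 5579/30563)·1622000/5579 = 237.6624.
deff = 176.58106 / 237.6624 = 0.7430.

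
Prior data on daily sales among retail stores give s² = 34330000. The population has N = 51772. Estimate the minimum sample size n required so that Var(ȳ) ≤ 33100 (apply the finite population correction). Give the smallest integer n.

Without fpc, n₀ = s²/D = 34330000/33100 = 1037.1601.
With fpc, (1 − n/N)·s²/n ≤ D requires n ≥ n₀/(1 + n₀/N) = 1037.1601/(1 + 1037.1601/51772) = 1016.7905.
Rounding up, n = 1017.

1017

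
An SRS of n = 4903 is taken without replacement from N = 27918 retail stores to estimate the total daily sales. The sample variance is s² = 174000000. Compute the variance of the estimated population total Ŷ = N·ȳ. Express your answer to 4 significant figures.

2.280 × 10^13

Var(Ŷ) = N²·Var(ȳ) = N²·(1 − n/N)·s²/n.
f = 4903/27918 = 0.17562146; Var(ȳ) = 0.82437854·174000000/4903 = 29255.938.
Var(Ŷ) = 27918² · 29255.938 = 2.2802509 × 10^13.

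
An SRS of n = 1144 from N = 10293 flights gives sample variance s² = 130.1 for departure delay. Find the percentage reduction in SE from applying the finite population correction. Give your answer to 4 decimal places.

5.7208

f = n/N = 1144/10293 = 0.11114350.
SE_no-fpc = √(s²/n) = 0.33722956; SE_fpc = √((1−f)s²/n) = 0.31793729.
Ratio = √(1−f) = 0.94279187. Reduction = 100·(1 − 0.94279187) = 5.7208%.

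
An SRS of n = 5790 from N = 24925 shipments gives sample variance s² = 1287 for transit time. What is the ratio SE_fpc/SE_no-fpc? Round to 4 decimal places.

0.8762

f = n/N = 5790/24925 = 0.23229689.
SE_no-fpc = √(s²/n) = 0.47146558; SE_fpc = √((1−f)s²/n) = 0.41309186.
Ratio = √(1−f) = 0.87618669.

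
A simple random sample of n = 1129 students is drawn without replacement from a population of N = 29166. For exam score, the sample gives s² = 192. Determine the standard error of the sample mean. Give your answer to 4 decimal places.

0.4043

Under SRS without replacement, Var(ȳ) = (1 − f)·s²/n with f = n/N = 1129/29166 = 0.03870946.
Var(ȳ) = (1 − 0.03870946)·192/1129 = 0.96129054·0.170062 = 0.16347899.
SE(ȳ) = √(0.16347899) = 0.4043.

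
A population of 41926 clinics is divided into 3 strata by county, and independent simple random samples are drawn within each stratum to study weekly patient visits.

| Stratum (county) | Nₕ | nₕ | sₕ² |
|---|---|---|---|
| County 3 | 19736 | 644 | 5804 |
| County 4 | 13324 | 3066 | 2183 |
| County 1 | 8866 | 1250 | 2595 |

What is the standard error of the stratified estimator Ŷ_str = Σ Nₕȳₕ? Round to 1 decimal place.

Var(Ŷ_str) = Σₕ Nₕ²(1 − fₕ)sₕ²/nₕ.
County 3: 19736²·(1 − 644/19736)·5804/644 = 3.3958781 × 10^9.
County 4: 13324²·(1 − 3066/13324)·2183/3066 = 9.7314802 × 10^7.
County 1: 8866²·(1 − 1250/8866)·2595/1250 = 1.4017869 × 10^8.
Sum = 3.6333716 × 10^9.
SE = √(3.6333716 × 10^9) = 60277.5.

60277.5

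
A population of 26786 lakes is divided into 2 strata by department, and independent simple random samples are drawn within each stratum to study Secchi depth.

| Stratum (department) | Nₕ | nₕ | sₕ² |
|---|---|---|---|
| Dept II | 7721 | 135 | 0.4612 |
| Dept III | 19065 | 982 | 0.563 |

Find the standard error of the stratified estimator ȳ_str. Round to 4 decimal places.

0.0235

Var(ȳ_str) = Σₕ Wₕ²(1 − fₕ)sₕ²/nₕ with Wₕ = Nₕ/N, N = 26786.
Dept II: Wₕ = 0.28824759; term = 0.28824759²·(1 − 0.01748478)·0.4612/135 = 2.7888567 × 10^-4.
Dept III: Wₕ = 0.71175241; term = 0.71175241²·(1 − 0.05150800)·0.563/982 = 2.7547898 × 10^-4.
Sum = 5.5436465 × 10^-4.
SE = √(5.5436465 × 10^-4) = 0.0235.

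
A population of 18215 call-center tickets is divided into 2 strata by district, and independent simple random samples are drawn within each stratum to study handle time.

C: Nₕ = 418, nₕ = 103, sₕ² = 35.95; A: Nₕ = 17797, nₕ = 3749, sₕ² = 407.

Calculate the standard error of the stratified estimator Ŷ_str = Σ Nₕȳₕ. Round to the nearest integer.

5214

Var(Ŷ_str) = Σₕ Nₕ²(1 − fₕ)sₕ²/nₕ.
C: 418²·(1 − 103/418)·35.95/103 = 45956.665.
A: 17797²·(1 − 3749/17797)·407/3749 = 2.7141901 × 10^7.
Sum = 2.7187858 × 10^7.
SE = √(2.7187858 × 10^7) = 5214.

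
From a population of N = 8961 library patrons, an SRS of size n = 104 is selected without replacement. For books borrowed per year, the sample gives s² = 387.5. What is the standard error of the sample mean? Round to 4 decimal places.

1.9190

Under SRS without replacement, Var(ȳ) = (1 − f)·s²/n with f = n/N = 104/8961 = 0.01160585.
Var(ȳ) = (1 − 0.01160585)·387.5/104 = 0.98839415·3.7259615 = 3.6827186.
SE(ȳ) = √(3.6827186) = 1.9190.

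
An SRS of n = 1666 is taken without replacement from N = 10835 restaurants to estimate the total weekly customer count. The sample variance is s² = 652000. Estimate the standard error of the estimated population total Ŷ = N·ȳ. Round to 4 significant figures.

197200

Var(Ŷ) = N²·Var(ȳ) = N²·(1 − n/N)·s²/n.
f = 1666/10835 = 0.15376096; Var(ȳ) = 0.84623904·652000/1666 = 331.18118.
Var(Ŷ) = 10835² · 331.18118 = 3.8879752 × 10^10.
SE(Ŷ) = √(3.8879752 × 10^10) = 197200.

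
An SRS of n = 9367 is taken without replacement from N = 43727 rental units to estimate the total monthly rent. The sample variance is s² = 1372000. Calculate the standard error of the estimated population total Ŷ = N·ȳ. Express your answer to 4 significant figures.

Var(Ŷ) = N²·Var(ȳ) = N²·(1 − n/N)·s²/n.
f = 9367/43727 = 0.21421547; Var(ȳ) = 0.78578453·1372000/9367 = 115.09516.
Var(Ŷ) = 43727² · 115.09516 = 2.2006776 × 10^11.
SE(Ŷ) = √(2.2006776 × 10^11) = 469100.

469100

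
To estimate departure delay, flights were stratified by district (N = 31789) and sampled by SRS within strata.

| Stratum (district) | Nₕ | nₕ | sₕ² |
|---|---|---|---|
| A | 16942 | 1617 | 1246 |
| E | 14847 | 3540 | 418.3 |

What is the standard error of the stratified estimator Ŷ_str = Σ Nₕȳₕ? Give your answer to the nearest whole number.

Var(Ŷ_str) = Σₕ Nₕ²(1 − fₕ)sₕ²/nₕ.
A: 16942²·(1 − 1617/16942)·1246/1617 = 2.0006595 × 10^8.
E: 14847²·(1 − 3540/14847)·418.3/3540 = 1.9836758 × 10^7.
Sum = 2.1990271 × 10^8.
SE = √(2.1990271 × 10^8) = 14829.

14829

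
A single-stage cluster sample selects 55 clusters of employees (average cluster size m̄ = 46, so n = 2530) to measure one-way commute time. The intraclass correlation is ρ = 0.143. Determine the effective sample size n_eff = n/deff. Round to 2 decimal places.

deff = 1 + (46 − 1)·0.143 = 1 + 6.435 = 7.435.
n_eff = 2530 / 7.435 = 340.28.

340.28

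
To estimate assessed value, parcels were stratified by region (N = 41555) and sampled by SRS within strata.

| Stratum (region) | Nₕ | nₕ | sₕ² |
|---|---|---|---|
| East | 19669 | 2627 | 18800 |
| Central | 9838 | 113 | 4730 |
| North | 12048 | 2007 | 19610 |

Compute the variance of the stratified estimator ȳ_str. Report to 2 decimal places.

4.39

Var(ȳ_str) = Σₕ Wₕ²(1 − fₕ)sₕ²/nₕ with Wₕ = Nₕ/N, N = 41555.
East: Wₕ = 0.47332451; term = 0.47332451²·(1 − 0.13356043)·18800/2627 = 1.3891657.
Central: Wₕ = 0.23674648; term = 0.23674648²·(1 − 0.01148607)·4730/113 = 2.3191698.
North: Wₕ = 0.28992901; term = 0.28992901²·(1 − 0.16658367)·19610/2007 = 0.68450334.
Sum = 4.3928388.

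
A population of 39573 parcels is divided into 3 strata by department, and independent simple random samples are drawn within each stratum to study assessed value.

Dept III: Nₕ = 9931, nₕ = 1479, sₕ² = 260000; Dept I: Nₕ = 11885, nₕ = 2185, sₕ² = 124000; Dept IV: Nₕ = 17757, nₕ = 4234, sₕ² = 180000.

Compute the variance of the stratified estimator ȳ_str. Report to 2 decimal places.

Var(ȳ_str) = Σₕ Wₕ²(1 − fₕ)sₕ²/nₕ with Wₕ = Nₕ/N, N = 39573.
Dept III: Wₕ = 0.25095393; term = 0.25095393²·(1 − 0.14892760)·260000/1479 = 9.42236.
Dept I: Wₕ = 0.30033103; term = 0.30033103²·(1 − 0.18384518)·124000/2185 = 4.1777574.
Dept IV: Wₕ = 0.44871503; term = 0.44871503²·(1 − 0.23844118)·180000/4234 = 6.5187803.
Sum = 20.118898.

20.12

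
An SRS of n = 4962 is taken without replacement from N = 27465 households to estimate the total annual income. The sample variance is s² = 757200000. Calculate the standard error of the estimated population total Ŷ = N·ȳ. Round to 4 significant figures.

Var(Ŷ) = N²·Var(ȳ) = N²·(1 − n/N)·s²/n.
f = 4962/27465 = 0.18066630; Var(ȳ) = 0.81933370·757200000/4962 = 125030.12.
Var(Ŷ) = 27465² · 125030.12 = 9.4313498 × 10^13.
SE(Ŷ) = √(9.4313498 × 10^13) = 9.712 × 10^6.

9.712 × 10^6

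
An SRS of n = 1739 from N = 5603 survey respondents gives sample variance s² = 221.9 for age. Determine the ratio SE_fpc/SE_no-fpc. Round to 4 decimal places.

f = n/N = 1739/5603 = 0.31036944.
SE_no-fpc = √(s²/n) = 0.35721432; SE_fpc = √((1−f)s²/n) = 0.29664505.
Ratio = √(1−f) = 0.83043998.

0.8304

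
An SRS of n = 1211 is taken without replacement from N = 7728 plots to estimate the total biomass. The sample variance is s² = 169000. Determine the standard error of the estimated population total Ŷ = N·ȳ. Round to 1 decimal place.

83835.6

Var(Ŷ) = N²·Var(ȳ) = N²·(1 − n/N)·s²/n.
f = 1211/7728 = 0.15670290; Var(ȳ) = 0.84329710·169000/1211 = 117.68556.
Var(Ŷ) = 7728² · 117.68556 = 7.0284151 × 10^9.
SE(Ŷ) = √(7.0284151 × 10^9) = 83835.6.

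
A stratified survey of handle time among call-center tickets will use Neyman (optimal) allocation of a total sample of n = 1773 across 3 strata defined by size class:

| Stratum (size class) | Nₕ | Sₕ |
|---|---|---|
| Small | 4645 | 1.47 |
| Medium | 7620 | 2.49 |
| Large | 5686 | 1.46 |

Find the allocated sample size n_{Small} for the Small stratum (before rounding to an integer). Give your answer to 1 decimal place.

Neyman allocation: nₕ = n·NₕSₕ / Σⱼ NⱼSⱼ.
Σ NⱼSⱼ = 4645·1.47 + 7620·2.49 + 5686·1.46 = 34103.51.
n_{Small} = 1773·4645·1.47 / 34103.51 = 355.0.

355.0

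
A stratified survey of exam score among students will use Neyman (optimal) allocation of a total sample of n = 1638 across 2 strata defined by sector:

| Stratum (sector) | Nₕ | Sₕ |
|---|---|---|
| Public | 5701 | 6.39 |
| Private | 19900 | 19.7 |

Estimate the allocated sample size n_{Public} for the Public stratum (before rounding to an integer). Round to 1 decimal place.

139.3

Neyman allocation: nₕ = n·NₕSₕ / Σⱼ NⱼSⱼ.
Σ NⱼSⱼ = 5701·6.39 + 19900·19.7 = 428459.39.
n_{Public} = 1638·5701·6.39 / 428459.39 = 139.3.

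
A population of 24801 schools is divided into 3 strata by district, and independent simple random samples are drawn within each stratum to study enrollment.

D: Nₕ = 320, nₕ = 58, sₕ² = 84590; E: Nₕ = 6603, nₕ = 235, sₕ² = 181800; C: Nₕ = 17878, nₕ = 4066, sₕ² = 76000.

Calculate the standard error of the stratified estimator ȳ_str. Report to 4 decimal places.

7.7838

Var(ȳ_str) = Σₕ Wₕ²(1 − fₕ)sₕ²/nₕ with Wₕ = Nₕ/N, N = 24801.
D: Wₕ = 0.01290271; term = 0.01290271²·(1 − 0.18125000)·84590/58 = 0.19879429.
E: Wₕ = 0.26623926; term = 0.26623926²·(1 − 0.03558988)·181800/235 = 52.884936.
C: Wₕ = 0.72085803; term = 0.72085803²·(1 − 0.22743036)·76000/4066 = 7.503836.
Sum = 60.587566.
SE = √(60.587566) = 7.7838.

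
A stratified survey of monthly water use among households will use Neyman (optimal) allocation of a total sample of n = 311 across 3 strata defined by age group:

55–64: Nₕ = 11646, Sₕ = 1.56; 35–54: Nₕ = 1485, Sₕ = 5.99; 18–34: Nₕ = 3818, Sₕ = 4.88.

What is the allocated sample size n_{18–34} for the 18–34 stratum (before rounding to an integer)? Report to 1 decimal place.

126.8

Neyman allocation: nₕ = n·NₕSₕ / Σⱼ NⱼSⱼ.
Σ NⱼSⱼ = 11646·1.56 + 1485·5.99 + 3818·4.88 = 45694.75.
n_{18–34} = 311·3818·4.88 / 45694.75 = 126.8.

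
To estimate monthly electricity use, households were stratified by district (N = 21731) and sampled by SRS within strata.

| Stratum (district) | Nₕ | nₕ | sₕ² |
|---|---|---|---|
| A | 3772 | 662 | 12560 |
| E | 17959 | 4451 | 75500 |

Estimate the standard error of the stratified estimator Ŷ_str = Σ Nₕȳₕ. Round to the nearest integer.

65860

Var(Ŷ_str) = Σₕ Nₕ²(1 − fₕ)sₕ²/nₕ.
A: 3772²·(1 − 662/3772)·12560/662 = 2.2256851 × 10^8.
E: 17959²·(1 − 4451/17959)·75500/4451 = 4.114931 × 10^9.
Sum = 4.3374995 × 10^9.
SE = √(4.3374995 × 10^9) = 65860.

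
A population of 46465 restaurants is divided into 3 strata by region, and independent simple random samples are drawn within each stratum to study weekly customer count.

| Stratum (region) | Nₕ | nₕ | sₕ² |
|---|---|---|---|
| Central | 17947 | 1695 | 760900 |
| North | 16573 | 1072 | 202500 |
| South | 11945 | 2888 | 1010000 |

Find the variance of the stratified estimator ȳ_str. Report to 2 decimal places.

Var(ȳ_str) = Σₕ Wₕ²(1 − fₕ)sₕ²/nₕ with Wₕ = Nₕ/N, N = 46465.
Central: Wₕ = 0.38624771; term = 0.38624771²·(1 − 0.09444475)·760900/1695 = 60.646351.
North: Wₕ = 0.35667707; term = 0.35667707²·(1 − 0.06468352)·202500/1072 = 22.477045.
South: Wₕ = 0.25707522; term = 0.25707522²·(1 − 0.24177480)·1010000/2888 = 17.524387.
Sum = 100.64778.

100.65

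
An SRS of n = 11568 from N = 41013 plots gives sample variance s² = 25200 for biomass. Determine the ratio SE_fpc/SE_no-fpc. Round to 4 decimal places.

0.8473

f = n/N = 11568/41013 = 0.28205691.
SE_no-fpc = √(s²/n) = 1.4759482; SE_fpc = √((1−f)s²/n) = 1.2505934.
Ratio = √(1−f) = 0.84731523.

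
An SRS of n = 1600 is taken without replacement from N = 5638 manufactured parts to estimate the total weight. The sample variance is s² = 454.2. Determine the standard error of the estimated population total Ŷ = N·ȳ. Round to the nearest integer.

Var(Ŷ) = N²·Var(ȳ) = N²·(1 − n/N)·s²/n.
f = 1600/5638 = 0.28378858; Var(ȳ) = 0.71621142·454.2/1600 = 0.20331452.
Var(Ŷ) = 5638² · 0.20331452 = 6.4627676 × 10^6.
SE(Ŷ) = √(6.4627676 × 10^6) = 2542.

2542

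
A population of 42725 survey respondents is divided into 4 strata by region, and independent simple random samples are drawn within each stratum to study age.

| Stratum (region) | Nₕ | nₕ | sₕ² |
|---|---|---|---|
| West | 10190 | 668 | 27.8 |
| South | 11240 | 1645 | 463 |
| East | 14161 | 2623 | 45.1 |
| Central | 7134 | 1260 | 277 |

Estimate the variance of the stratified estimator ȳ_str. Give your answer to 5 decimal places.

Var(ȳ_str) = Σₕ Wₕ²(1 − fₕ)sₕ²/nₕ with Wₕ = Nₕ/N, N = 42725.
West: Wₕ = 0.23850205; term = 0.23850205²·(1 − 0.06555447)·27.8/668 = 0.0022121091.
South: Wₕ = 0.26307782; term = 0.26307782²·(1 − 0.14635231)·463/1645 = 0.016628851.
East: Wₕ = 0.33144529; term = 0.33144529²·(1 − 0.18522703)·45.1/2623 = 0.0015389998.
Central: Wₕ = 0.16697484; term = 0.16697484²·(1 − 0.17661901)·277/1260 = 0.0050467539.
Sum = 0.025426714.

0.02543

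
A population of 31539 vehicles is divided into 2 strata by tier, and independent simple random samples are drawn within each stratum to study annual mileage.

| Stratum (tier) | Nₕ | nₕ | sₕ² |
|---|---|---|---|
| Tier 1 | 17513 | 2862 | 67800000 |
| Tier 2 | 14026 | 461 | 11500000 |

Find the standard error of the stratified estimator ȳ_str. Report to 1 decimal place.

Var(ȳ_str) = Σₕ Wₕ²(1 − fₕ)sₕ²/nₕ with Wₕ = Nₕ/N, N = 31539.
Tier 1: Wₕ = 0.55528076; term = 0.55528076²·(1 − 0.16342146)·67800000/2862 = 6110.7152.
Tier 2: Wₕ = 0.44471924; term = 0.44471924²·(1 − 0.03286753)·11500000/461 = 4771.4976.
Sum = 10882.213.
SE = √(10882.213) = 104.3.

104.3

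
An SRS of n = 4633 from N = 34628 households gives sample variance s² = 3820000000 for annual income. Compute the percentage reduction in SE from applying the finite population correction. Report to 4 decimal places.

6.9298

f = n/N = 4633/34628 = 0.13379346.
SE_no-fpc = √(s²/n) = 908.0307; SE_fpc = √((1−f)s²/n) = 845.10615.
Ratio = √(1−f) = 0.93070217. Reduction = 100·(1 − 0.93070217) = 6.9298%.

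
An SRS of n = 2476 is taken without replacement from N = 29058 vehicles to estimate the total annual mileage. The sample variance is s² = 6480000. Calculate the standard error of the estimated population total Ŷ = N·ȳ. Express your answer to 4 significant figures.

1.422 × 10^6

Var(Ŷ) = N²·Var(ȳ) = N²·(1 − n/N)·s²/n.
f = 2476/29058 = 0.08520889; Var(ȳ) = 0.91479111·6480000/2476 = 2394.1221.
Var(Ŷ) = 29058² · 2394.1221 = 2.0215186 × 10^12.
SE(Ŷ) = √(2.0215186 × 10^12) = 1.422 × 10^6.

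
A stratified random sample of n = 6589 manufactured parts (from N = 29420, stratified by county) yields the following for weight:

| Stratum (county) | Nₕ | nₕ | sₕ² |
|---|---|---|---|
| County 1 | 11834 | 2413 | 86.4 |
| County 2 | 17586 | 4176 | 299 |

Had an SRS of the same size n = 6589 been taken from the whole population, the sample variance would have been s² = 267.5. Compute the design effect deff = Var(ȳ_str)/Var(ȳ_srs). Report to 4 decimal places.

Var(ȳ_str) = Σ Wₕ²(1−fₕ)sₕ²/nₕ with Wₕ = Nₕ/29420:
  County 1: (11834/29420)²·(1−2413/11834)·86.4/2413 = 0.00461211
  County 2: (17586/29420)²·(1−4176/17586)·299/4176 = 0.01950838
  → Var(ȳ_str) = 0.02412049.
Var(ȳ_srs) = (1 − 6589/29420)·267.5/6589 = 0.031505512.
deff = 0.02412049 / 0.031505512 = 0.7656.

0.7656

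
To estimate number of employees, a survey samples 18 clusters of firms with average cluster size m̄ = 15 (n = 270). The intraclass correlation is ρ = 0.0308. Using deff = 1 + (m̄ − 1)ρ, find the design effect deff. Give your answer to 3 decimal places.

1.431

deff = 1 + (15 − 1)·0.0308 = 1 + 0.4312 = 1.4312.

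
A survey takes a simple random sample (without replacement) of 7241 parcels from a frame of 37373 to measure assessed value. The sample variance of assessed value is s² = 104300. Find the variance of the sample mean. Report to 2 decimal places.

11.61

Under SRS without replacement, Var(ȳ) = (1 − f)·s²/n with f = n/N = 7241/37373 = 0.19374950.
Var(ȳ) = (1 − 0.19374950)·104300/7241 = 0.80625050·14.404088 = 11.613303.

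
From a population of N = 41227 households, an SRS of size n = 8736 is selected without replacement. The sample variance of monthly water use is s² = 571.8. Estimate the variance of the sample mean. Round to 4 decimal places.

0.0516

Under SRS without replacement, Var(ȳ) = (1 − f)·s²/n with f = n/N = 8736/41227 = 0.21189997.
Var(ȳ) = (1 − 0.21189997)·571.8/8736 = 0.78810003·0.065453297 = 0.051583745.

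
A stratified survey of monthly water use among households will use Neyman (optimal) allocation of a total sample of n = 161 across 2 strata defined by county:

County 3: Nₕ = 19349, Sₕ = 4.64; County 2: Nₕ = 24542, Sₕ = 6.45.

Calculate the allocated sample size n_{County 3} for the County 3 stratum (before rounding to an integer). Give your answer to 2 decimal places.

58.27

Neyman allocation: nₕ = n·NₕSₕ / Σⱼ NⱼSⱼ.
Σ NⱼSⱼ = 19349·4.64 + 24542·6.45 = 248075.26.
n_{County 3} = 161·19349·4.64 / 248075.26 = 58.27.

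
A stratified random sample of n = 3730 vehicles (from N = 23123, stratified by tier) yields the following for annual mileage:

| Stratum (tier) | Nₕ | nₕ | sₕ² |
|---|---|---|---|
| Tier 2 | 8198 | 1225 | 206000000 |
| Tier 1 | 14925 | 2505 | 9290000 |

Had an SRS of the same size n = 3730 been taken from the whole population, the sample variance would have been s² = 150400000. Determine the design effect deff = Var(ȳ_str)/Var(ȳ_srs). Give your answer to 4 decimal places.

0.5697

Var(ȳ_str) = Σ Wₕ²(1−fₕ)sₕ²/nₕ with Wₕ = Nₕ/23123:
  Tier 2: (8198/23123)²·(1−1225/8198)·206000000/1225 = 17979.2
  Tier 1: (14925/23123)²·(1−2505/14925)·9290000/2505 = 1285.7471
  → Var(ȳ_str) = 19264.947.
Var(ȳ_srs) = (1 − 3730/23123)·150400000/3730 = 33817.369.
deff = 19264.947 / 33817.369 = 0.5697.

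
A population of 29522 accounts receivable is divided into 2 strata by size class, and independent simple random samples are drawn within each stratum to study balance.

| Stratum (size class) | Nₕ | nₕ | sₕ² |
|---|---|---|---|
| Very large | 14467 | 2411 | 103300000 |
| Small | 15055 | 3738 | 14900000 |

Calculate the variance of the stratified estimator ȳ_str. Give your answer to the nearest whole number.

Var(ȳ_str) = Σₕ Wₕ²(1 − fₕ)sₕ²/nₕ with Wₕ = Nₕ/N, N = 29522.
Very large: Wₕ = 0.49004133; term = 0.49004133²·(1 − 0.16665515)·103300000/2411 = 8574.1935.
Small: Wₕ = 0.50995867; term = 0.50995867²·(1 − 0.24828960)·14900000/3738 = 779.23329.
Sum = 9353.4268.

9353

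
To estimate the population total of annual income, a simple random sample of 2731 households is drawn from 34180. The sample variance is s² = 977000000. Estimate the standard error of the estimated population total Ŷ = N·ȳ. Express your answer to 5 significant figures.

1.9610 × 10^7

Var(Ŷ) = N²·Var(ȳ) = N²·(1 − n/N)·s²/n.
f = 2731/34180 = 0.07990053; Var(ȳ) = 0.92009947·977000000/2731 = 329160.45.
Var(Ŷ) = 34180² · 329160.45 = 3.8454907 × 10^14.
SE(Ŷ) = √(3.8454907 × 10^14) = 1.9610 × 10^7.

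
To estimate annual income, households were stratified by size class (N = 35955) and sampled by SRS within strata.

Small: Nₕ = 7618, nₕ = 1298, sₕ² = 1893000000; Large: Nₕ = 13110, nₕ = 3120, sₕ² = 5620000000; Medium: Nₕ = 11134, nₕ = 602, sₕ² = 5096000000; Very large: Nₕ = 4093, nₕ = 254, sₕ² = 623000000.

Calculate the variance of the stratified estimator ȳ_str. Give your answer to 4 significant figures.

Var(ȳ_str) = Σₕ Wₕ²(1 − fₕ)sₕ²/nₕ with Wₕ = Nₕ/N, N = 35955.
Small: Wₕ = 0.21187596; term = 0.21187596²·(1 − 0.17038593)·1893000000/1298 = 54314.449.
Large: Wₕ = 0.36462244; term = 0.36462244²·(1 − 0.23798627)·5620000000/3120 = 182486.74.
Medium: Wₕ = 0.30966486; term = 0.30966486²·(1 − 0.05406862)·5096000000/602 = 767850.04.
Very large: Wₕ = 0.11383674; term = 0.11383674²·(1 − 0.06205717)·623000000/254 = 29812.308.
Sum = 1.0344635 × 10^6.

1.034 × 10^6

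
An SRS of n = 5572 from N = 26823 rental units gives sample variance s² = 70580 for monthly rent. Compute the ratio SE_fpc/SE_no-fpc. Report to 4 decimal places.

f = n/N = 5572/26823 = 0.20773217.
SE_no-fpc = √(s²/n) = 3.5590597; SE_fpc = √((1−f)s²/n) = 3.1678987.
Ratio = √(1−f) = 0.89009428.

0.8901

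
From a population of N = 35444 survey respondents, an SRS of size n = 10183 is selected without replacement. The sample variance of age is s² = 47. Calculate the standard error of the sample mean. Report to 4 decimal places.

0.0574

Under SRS without replacement, Var(ȳ) = (1 − f)·s²/n with f = n/N = 10183/35444 = 0.28729827.
Var(ȳ) = (1 − 0.28729827)·47/10183 = 0.71270173·0.0046155357 = 0.0032895003.
SE(ȳ) = √(0.0032895003) = 0.0574.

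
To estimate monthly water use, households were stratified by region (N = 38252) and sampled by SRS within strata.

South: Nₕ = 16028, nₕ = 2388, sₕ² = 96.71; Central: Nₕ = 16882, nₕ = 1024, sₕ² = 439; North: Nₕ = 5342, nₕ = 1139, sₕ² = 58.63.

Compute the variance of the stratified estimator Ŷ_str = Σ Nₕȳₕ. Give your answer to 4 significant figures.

Var(Ŷ_str) = Σₕ Nₕ²(1 − fₕ)sₕ²/nₕ.
South: 16028²·(1 − 2388/16028)·96.71/2388 = 8.8538216 × 10^6.
Central: 16882²·(1 − 1024/16882)·439/1024 = 1.1477224 × 10^8.
North: 5342²·(1 − 1139/5342)·58.63/1139 = 1.1557381 × 10^6.
Sum = 1.247818 × 10^8.

1.248 × 10^8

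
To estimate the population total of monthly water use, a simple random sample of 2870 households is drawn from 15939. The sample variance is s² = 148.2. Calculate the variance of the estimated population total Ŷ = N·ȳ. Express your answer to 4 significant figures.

Var(Ŷ) = N²·Var(ȳ) = N²·(1 − n/N)·s²/n.
f = 2870/15939 = 0.18006148; Var(ȳ) = 0.81993852·148.2/2870 = 0.042339682.
Var(Ŷ) = 15939² · 0.042339682 = 1.0756469 × 10^7.

1.076 × 10^7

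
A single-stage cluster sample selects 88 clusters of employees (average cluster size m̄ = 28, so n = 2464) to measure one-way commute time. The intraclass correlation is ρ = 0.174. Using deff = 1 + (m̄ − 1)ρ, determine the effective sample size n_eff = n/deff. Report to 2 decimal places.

deff = 1 + (28 − 1)·0.174 = 1 + 4.698 = 5.698.
n_eff = 2464 / 5.698 = 432.43.

432.43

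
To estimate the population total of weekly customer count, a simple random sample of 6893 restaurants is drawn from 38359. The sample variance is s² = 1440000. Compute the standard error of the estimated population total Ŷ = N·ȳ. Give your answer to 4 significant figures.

Var(Ŷ) = N²·Var(ȳ) = N²·(1 − n/N)·s²/n.
f = 6893/38359 = 0.17969707; Var(ȳ) = 0.82030293·1440000/6893 = 171.36751.
Var(Ŷ) = 38359² · 171.36751 = 2.5215236 × 10^11.
SE(Ŷ) = √(2.5215236 × 10^11) = 502100.

502100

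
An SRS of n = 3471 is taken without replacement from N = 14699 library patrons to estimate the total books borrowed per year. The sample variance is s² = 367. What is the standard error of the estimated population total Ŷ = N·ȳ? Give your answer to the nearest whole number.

Var(Ŷ) = N²·Var(ȳ) = N²·(1 − n/N)·s²/n.
f = 3471/14699 = 0.23613851; Var(ȳ) = 0.76386149·367/3471 = 0.080765533.
Var(Ŷ) = 14699² · 0.080765533 = 1.745025 × 10^7.
SE(Ŷ) = √(1.745025 × 10^7) = 4177.

4177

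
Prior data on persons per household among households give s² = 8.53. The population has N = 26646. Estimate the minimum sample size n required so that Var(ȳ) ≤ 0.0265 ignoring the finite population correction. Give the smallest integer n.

322

Without fpc, n₀ = s²/D = 8.53/0.0265 = 321.8868.
Rounding up, n = 322.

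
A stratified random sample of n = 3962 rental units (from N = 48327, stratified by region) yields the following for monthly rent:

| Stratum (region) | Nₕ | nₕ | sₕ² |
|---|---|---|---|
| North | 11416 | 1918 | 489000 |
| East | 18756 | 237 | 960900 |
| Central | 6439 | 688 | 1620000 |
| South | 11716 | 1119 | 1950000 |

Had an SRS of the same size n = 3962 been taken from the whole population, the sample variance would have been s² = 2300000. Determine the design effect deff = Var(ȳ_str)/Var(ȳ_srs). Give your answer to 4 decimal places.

1.3976

Var(ȳ_str) = Σ Wₕ²(1−fₕ)sₕ²/nₕ with Wₕ = Nₕ/48327:
  North: (11416/48327)²·(1−1918/11416)·489000/1918 = 11.836593
  East: (18756/48327)²·(1−237/18756)·960900/237 = 602.98697
  Central: (6439/48327)²·(1−688/6439)·1620000/688 = 37.334359
  South: (11716/48327)²·(1−1119/11716)·1950000/1119 = 92.637569
  → Var(ȳ_str) = 744.79549.
Var(ȳ_srs) = (1 − 3962/48327)·2300000/3962 = 532.92245.
deff = 744.79549 / 532.92245 = 1.3976.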